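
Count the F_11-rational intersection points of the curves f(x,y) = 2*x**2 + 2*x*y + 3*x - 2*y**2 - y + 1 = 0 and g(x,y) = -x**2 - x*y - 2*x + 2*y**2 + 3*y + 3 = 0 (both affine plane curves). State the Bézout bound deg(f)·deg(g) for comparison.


Common zeros: ∅; count = 0; Bézout bound = 4.

deg(f) = 2, deg(g) = 2, so Bézout bound = 4.
Scan x ∈ F_11. For each x, list the y ∈ F_11 with f(x, y) ≡ 0 and those with g(x, y) ≡ 0 (mod 11); the common zeros in that column are the intersection.
  x = 0: f ≡ 0 at y ∈ {6, 10}; g ≡ 0 at y ∈ ∅; common: ∅.
  x = 1: f ≡ 0 at y ∈ {2, 4}; g ≡ 0 at y ∈ {0, 10}; common: ∅.
  x = 2: f ≡ 0 at y ∈ ∅; g ≡ 0 at y ∈ ∅; common: ∅.
  x = 3: f ≡ 0 at y ∈ ∅; g ≡ 0 at y ∈ ∅; common: ∅.
  x = 4: f ≡ 0 at y ∈ ∅; g ≡ 0 at y ∈ {8, 9}; common: ∅.
  x = 5: f ≡ 0 at y ∈ {0, 10}; g ≡ 0 at y ∈ ∅; common: ∅.
  x = 6: f ≡ 0 at y ∈ ∅; g ≡ 0 at y ∈ ∅; common: ∅.
  x = 7: f ≡ 0 at y ∈ ∅; g ≡ 0 at y ∈ {4, 9}; common: ∅.
  x = 8: f ≡ 0 at y ∈ ∅; g ≡ 0 at y ∈ {0, 8}; common: ∅.
  x = 9: f ≡ 0 at y ∈ {6, 8}; g ≡ 0 at y ∈ {4, 10}; common: ∅.
  x = 10: f ≡ 0 at y ∈ {0, 4}; g ≡ 0 at y ∈ ∅; common: ∅.
Collecting: common zeros = ∅, so the count is 0.
Comparison with the Bézout bound: 0 ≤ 4 = deg(f)·deg(g), as expected for curves with no common component (the affine F_11-count falls short of the bound because intersections may lie at infinity, over extension fields, or carry multiplicity).


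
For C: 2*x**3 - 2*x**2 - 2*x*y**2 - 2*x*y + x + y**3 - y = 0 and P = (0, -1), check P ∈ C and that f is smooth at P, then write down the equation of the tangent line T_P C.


Tangent line at P: x + 2*y + 2 = 0.

Step 1: f(0, -1) = 0, so P lies on C.
Step 2: partial derivatives
  f_x(x, y) = 6*x**2 - 4*x - 2*y**2 - 2*y + 1, f_y(x, y) = -4*x*y - 2*x + 3*y**2 - 1.
  f_x(P) = 1, f_y(P) = 2 (gradient nonzero, so P is smooth).
Step 3: tangent line at P: 1·(x − 0) + 2·(y − -1) = 0.
Expanding: x + 2*y + 2 = 0.


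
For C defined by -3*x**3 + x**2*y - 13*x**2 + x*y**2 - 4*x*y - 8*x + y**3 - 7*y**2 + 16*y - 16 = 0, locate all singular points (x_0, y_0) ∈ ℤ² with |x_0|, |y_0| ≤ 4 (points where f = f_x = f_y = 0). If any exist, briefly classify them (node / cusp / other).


Singular points: {(-1, 3)}; classification: node.

Compute partial derivatives:
  f_x = -9*x**2 + 2*x*y - 26*x + y**2 - 4*y - 8.
  f_y = x**2 + 2*x*y - 4*x + 3*y**2 - 14*y + 16.
Scan x_0 ∈ {−4, ..., 4}. For each x_0, f_y(x_0, y) is a polynomial in y; find its integer roots y ∈ {−4, ..., 4}, then test f_x and f at those candidates.
  x = -4: f_y(-4, y) = 3*y**2 - 22*y + 48; no integer root y with |y| ≤ 4.
  x = -3: f_y(-3, y) = 3*y**2 - 20*y + 37; no integer root y with |y| ≤ 4.
  x = -2: f_y(-2, y) = 3*y**2 - 18*y + 28; no integer root y with |y| ≤ 4.
  x = -1: f_y(-1, y) = 3*y**2 - 16*y + 21; vanishes at y ∈ {3}. (-1, 3): f_x = 0, f = 0 — SINGULAR.
  x = 0: f_y(0, y) = 3*y**2 - 14*y + 16; vanishes at y ∈ {2}. (0, 2): f_x = -12 ≠ 0.
  x = 1: f_y(1, y) = 3*y**2 - 12*y + 13; no integer root y with |y| ≤ 4.
  x = 2: f_y(2, y) = 3*y**2 - 10*y + 12; no integer root y with |y| ≤ 4.
  x = 3: f_y(3, y) = 3*y**2 - 8*y + 13; no integer root y with |y| ≤ 4.
  x = 4: f_y(4, y) = 3*y**2 - 6*y + 16; no integer root y with |y| ≤ 4.
Only singular point on the grid: (-1, 3).
Classify: substitute x = -1 + u, y = 3 + v and expand: f = -3*u**3 + u**2*v - u**2 + u*v**2 + v**3 + v**2.
No constant or linear terms (consistent with a singular point). Quadratic part: -u**2 + v**2. Cubic part: -3*u**3 + u**2*v + u*v**2 + v**3.
The quadratic part v**2 - u**2 = (v − u)(v + u) splits into two distinct linear factors, so there are two distinct tangent lines y − 3 = ±(x − -1) — this is a node (ordinary double point).
Classification: node.


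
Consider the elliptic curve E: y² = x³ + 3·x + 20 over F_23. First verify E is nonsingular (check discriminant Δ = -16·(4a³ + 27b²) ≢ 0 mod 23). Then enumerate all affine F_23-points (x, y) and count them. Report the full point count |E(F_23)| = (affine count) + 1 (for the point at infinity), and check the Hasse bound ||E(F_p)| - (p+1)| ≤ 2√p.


Affine points = {(1, 1), (1, 22), (4, 2), (4, 21), (6, 1), (6, 22), (7, 4), (7, 19), (8, 2), (8, 21), (11, 2), (11, 21), (12, 6), (12, 17), (13, 5), (13, 18), (14, 0), (15, 6), (15, 17), (16, 1), (16, 22), (17, 4), (17, 19), (18, 8), (18, 15), (19, 6), (19, 17), (21, 11), (21, 12), (22, 4), (22, 19)}; affine count = 31; |E(F_23)| = 32.

Discriminant check: Δ ∝ 4a³ + 27b² = 4·3³ + 27·20² = 4·27 + 27·400 ≡ 6 (mod 23). Nonzero ⇒ E is nonsingular.
For each x ∈ F_23, compute rhs = x³ + 3·x + 20 mod 23, then count y ∈ F_23 with y² ≡ rhs.
  x = 0: rhs = 20, matching y values: none (0 points).
  x = 1: rhs = 1, matching y values: 1, 22 (2 points).
  x = 2: rhs = 11, matching y values: none (0 points).
  x = 3: rhs = 10, matching y values: none (0 points).
  x = 4: rhs = 4, matching y values: 2, 21 (2 points).
  x = 5: rhs = 22, matching y values: none (0 points).
  x = 6: rhs = 1, matching y values: 1, 22 (2 points).
  x = 7: rhs = 16, matching y values: 4, 19 (2 points).
  x = 8: rhs = 4, matching y values: 2, 21 (2 points).
  x = 9: rhs = 17, matching y values: none (0 points).
  x = 10: rhs = 15, matching y values: none (0 points).
  x = 11: rhs = 4, matching y values: 2, 21 (2 points).
  x = 12: rhs = 13, matching y values: 6, 17 (2 points).
  x = 13: rhs = 2, matching y values: 5, 18 (2 points).
  x = 14: rhs = 0, matching y values: 0 (1 points).
  x = 15: rhs = 13, matching y values: 6, 17 (2 points).
  x = 16: rhs = 1, matching y values: 1, 22 (2 points).
  x = 17: rhs = 16, matching y values: 4, 19 (2 points).
  x = 18: rhs = 18, matching y values: 8, 15 (2 points).
  x = 19: rhs = 13, matching y values: 6, 17 (2 points).
  x = 20: rhs = 7, matching y values: none (0 points).
  x = 21: rhs = 6, matching y values: 11, 12 (2 points).
  x = 22: rhs = 16, matching y values: 4, 19 (2 points).
Total affine count: 31.
Full point count |E(F_23)| = 31 + 1 = 32.
Hasse bound: |32 − (23+1)| = |8| = 8 ≤ 2√23 ≈ 9.5917 ✓.


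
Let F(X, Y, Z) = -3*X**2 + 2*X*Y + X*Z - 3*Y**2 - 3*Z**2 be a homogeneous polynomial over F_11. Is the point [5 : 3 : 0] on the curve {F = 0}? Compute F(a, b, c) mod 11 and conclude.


F(5,3,0) ≡ 5 (mod 11); P is NOT on the curve.

Evaluate F(5, 3, 0) term-by-term (mod 11).
  -3*X**2 ↦ -3·25·1·1 = -75
  2*X*Y ↦ 2·5·3·1 = 30
  X*Z ↦ 1·5·1·0 = 0
  -3*Y**2 ↦ -3·1·9·1 = -27
  -3*Z**2 ↦ -3·1·1·0 = 0
Sum: F(5, 3, 0) = (-75) + (30) + (0) + (-27) + (0) = -72.
Reducing mod 11: -72 ≡ 5 (mod 11).
Since F(a, b, c) ≡ 5 ≠ 0 (mod 11), P does NOT lie on the curve.


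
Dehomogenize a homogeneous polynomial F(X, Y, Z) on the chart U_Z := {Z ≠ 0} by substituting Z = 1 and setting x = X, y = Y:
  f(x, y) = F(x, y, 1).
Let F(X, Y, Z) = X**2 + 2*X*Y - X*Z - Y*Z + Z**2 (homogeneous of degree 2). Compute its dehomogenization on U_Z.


f(x, y) = x**2 + 2*x*y - x - y + 1

On U_Z we set Z = 1. Each monomial c·X^i·Y^j·Z^k in F becomes c·x^i·y^j·1^k = c·x^i·y^j.
Substituting Z = 1: F(X, Y, 1) = x**2 + 2*x*y - x - y + 1.
Note: deg(f) ≤ deg(F) = 2; strict inequality happens when F is divisible by Z (lost terms).


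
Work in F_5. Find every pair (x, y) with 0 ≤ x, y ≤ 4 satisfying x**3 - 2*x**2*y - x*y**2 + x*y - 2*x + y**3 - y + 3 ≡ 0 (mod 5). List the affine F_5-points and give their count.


Affine F_5-points: {(1, 1), (2, 3)}; count = 2.

For each of the 25 pairs (x, y) ∈ F_5², evaluate f(x, y) mod 5. Record the zeros.
  x = 0: [0↦3, 1↦3, 2↦4, 3↦2, 4↦3]  zeros at y ∈ ∅
  x = 1: [0↦2, 1↦0, 2↦2, 3↦4, 4↦2]  zeros at y ∈ {1}
  x = 2: [0↦2, 1↦4, 2↦3, 3↦0, 4↦1]  zeros at y ∈ {3}
  x = 3: [0↦4, 1↦1, 2↦3, 3↦1, 4↦1]  zeros at y ∈ ∅
  x = 4: [0↦4, 1↦2, 2↦3, 3↦3, 4↦3]  zeros at y ∈ ∅
Collecting zeros: affine points = {(1, 1), (2, 3)}.
Total count |C(F_5)_aff| = 2.


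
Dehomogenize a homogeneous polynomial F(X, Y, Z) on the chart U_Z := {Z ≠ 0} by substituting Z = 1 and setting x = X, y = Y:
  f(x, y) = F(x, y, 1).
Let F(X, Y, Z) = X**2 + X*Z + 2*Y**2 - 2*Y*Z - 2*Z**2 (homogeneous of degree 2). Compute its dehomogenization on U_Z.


f(x, y) = x**2 + x + 2*y**2 - 2*y - 2

On U_Z we set Z = 1. Each monomial c·X^i·Y^j·Z^k in F becomes c·x^i·y^j·1^k = c·x^i·y^j.
Substituting Z = 1: F(X, Y, 1) = x**2 + x + 2*y**2 - 2*y - 2.
Note: deg(f) ≤ deg(F) = 2; strict inequality happens when F is divisible by Z (lost terms).


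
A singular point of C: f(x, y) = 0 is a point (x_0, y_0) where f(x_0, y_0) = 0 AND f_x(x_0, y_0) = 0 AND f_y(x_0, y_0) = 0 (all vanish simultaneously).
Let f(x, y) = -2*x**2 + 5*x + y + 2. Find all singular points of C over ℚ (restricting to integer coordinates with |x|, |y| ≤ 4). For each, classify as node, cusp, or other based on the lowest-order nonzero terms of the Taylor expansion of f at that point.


No singular points in the scanned grid; C is smooth there.

Compute partial derivatives:
  f_x = 5 - 4*x.
  f_y = 1.
f_y = 1 is a nonzero constant, so f_y never vanishes: no point (x, y) can satisfy f = f_x = f_y = 0. In particular no (x, y) ∈ {−4, ..., 4}² is singular; the curve is smooth.


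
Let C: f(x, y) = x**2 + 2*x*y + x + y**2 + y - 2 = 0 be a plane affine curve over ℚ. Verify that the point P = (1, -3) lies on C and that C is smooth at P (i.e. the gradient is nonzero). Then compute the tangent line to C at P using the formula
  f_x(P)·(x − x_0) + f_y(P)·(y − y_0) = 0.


Tangent line at P: -3*x - 3*y - 6 = 0.

Step 1: f(1, -3) = 0, so P lies on C.
Step 2: partial derivatives
  f_x(x, y) = 2*x + 2*y + 1, f_y(x, y) = 2*x + 2*y + 1.
  f_x(P) = -3, f_y(P) = -3 (gradient nonzero, so P is smooth).
Step 3: tangent line at P: -3·(x − 1) + -3·(y − -3) = 0.
Expanding: -3*x - 3*y - 6 = 0.


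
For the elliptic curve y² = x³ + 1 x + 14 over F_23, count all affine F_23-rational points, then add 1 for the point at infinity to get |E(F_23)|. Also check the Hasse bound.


Affine points = {(1, 4), (1, 19), (2, 1), (2, 22), (4, 6), (4, 17), (5, 11), (5, 12), (6, 11), (6, 12), (9, 4), (9, 19), (10, 9), (10, 14), (12, 11), (12, 12), (13, 4), (13, 19), (14, 9), (14, 14), (15, 0), (16, 3), (16, 20), (21, 2), (21, 21), (22, 9), (22, 14)}; affine count = 27; |E(F_23)| = 28.

Discriminant check: Δ ∝ 4a³ + 27b² = 4·1³ + 27·14² = 4·1 + 27·196 ≡ 6 (mod 23). Nonzero ⇒ E is nonsingular.
For each x ∈ F_23, compute rhs = x³ + 1·x + 14 mod 23, then count y ∈ F_23 with y² ≡ rhs.
  x = 0: rhs = 14, matching y values: none (0 points).
  x = 1: rhs = 16, matching y values: 4, 19 (2 points).
  x = 2: rhs = 1, matching y values: 1, 22 (2 points).
  x = 3: rhs = 21, matching y values: none (0 points).
  x = 4: rhs = 13, matching y values: 6, 17 (2 points).
  x = 5: rhs = 6, matching y values: 11, 12 (2 points).
  x = 6: rhs = 6, matching y values: 11, 12 (2 points).
  x = 7: rhs = 19, matching y values: none (0 points).
  x = 8: rhs = 5, matching y values: none (0 points).
  x = 9: rhs = 16, matching y values: 4, 19 (2 points).
  x = 10: rhs = 12, matching y values: 9, 14 (2 points).
  x = 11: rhs = 22, matching y values: none (0 points).
  x = 12: rhs = 6, matching y values: 11, 12 (2 points).
  x = 13: rhs = 16, matching y values: 4, 19 (2 points).
  x = 14: rhs = 12, matching y values: 9, 14 (2 points).
  x = 15: rhs = 0, matching y values: 0 (1 points).
  x = 16: rhs = 9, matching y values: 3, 20 (2 points).
  x = 17: rhs = 22, matching y values: none (0 points).
  x = 18: rhs = 22, matching y values: none (0 points).
  x = 19: rhs = 15, matching y values: none (0 points).
  x = 20: rhs = 7, matching y values: none (0 points).
  x = 21: rhs = 4, matching y values: 2, 21 (2 points).
  x = 22: rhs = 12, matching y values: 9, 14 (2 points).
Total affine count: 27.
Full point count |E(F_23)| = 27 + 1 = 28.
Hasse bound: |28 − (23+1)| = |4| = 4 ≤ 2√23 ≈ 9.5917 ✓.


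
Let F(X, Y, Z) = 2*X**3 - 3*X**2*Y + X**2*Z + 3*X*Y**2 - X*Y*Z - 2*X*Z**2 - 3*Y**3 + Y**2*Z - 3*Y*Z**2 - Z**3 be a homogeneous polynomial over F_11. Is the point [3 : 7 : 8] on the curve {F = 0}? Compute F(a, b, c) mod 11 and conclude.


F(3,7,8) ≡ 6 (mod 11); P is NOT on the curve.

Evaluate F(3, 7, 8) term-by-term (mod 11).
  2*X**3 ↦ 2·27·1·1 = 54
  -3*X**2*Y ↦ -3·9·7·1 = -189
  X**2*Z ↦ 1·9·1·8 = 72
  3*X*Y**2 ↦ 3·3·49·1 = 441
  -X*Y*Z ↦ -1·3·7·8 = -168
  -2*X*Z**2 ↦ -2·3·1·64 = -384
  -3*Y**3 ↦ -3·1·343·1 = -1029
  Y**2*Z ↦ 1·1·49·8 = 392
  -3*Y*Z**2 ↦ -3·1·7·64 = -1344
  -Z**3 ↦ -1·1·1·512 = -512
Sum: F(3, 7, 8) = (54) + (-189) + (72) + (441) + (-168) + (-384) + (-1029) + (392) + (-1344) + (-512) = -2667.
Reducing mod 11: -2667 ≡ 6 (mod 11).
Since F(a, b, c) ≡ 6 ≠ 0 (mod 11), P does NOT lie on the curve.


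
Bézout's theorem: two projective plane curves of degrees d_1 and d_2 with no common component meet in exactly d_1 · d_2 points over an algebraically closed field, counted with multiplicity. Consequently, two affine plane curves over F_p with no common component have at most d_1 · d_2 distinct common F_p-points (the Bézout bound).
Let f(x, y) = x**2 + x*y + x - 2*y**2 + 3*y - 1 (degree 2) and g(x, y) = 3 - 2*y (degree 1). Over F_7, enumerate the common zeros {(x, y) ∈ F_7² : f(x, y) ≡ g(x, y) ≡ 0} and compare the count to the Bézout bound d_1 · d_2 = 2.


Common zeros: ∅; count = 0; Bézout bound = 2.

deg(f) = 2, deg(g) = 1, so Bézout bound = 2.
Scan x ∈ F_7. For each x, list the y ∈ F_7 with f(x, y) ≡ 0 and those with g(x, y) ≡ 0 (mod 7); the common zeros in that column are the intersection.
  x = 0: f ≡ 0 at y ∈ {1, 4}; g ≡ 0 at y ∈ {5}; common: ∅.
  x = 1: f ≡ 0 at y ∈ ∅; g ≡ 0 at y ∈ {5}; common: ∅.
  x = 2: f ≡ 0 at y ∈ {2, 4}; g ≡ 0 at y ∈ {5}; common: ∅.
  x = 3: f ≡ 0 at y ∈ ∅; g ≡ 0 at y ∈ {5}; common: ∅.
  x = 4: f ≡ 0 at y ∈ ∅; g ≡ 0 at y ∈ {5}; common: ∅.
  x = 5: f ≡ 0 at y ∈ {1, 3}; g ≡ 0 at y ∈ {5}; common: ∅.
  x = 6: f ≡ 0 at y ∈ ∅; g ≡ 0 at y ∈ {5}; common: ∅.
Collecting: common zeros = ∅, so the count is 0.
Comparison with the Bézout bound: 0 ≤ 2 = deg(f)·deg(g), as expected for curves with no common component (the affine F_7-count falls short of the bound because intersections may lie at infinity, over extension fields, or carry multiplicity).


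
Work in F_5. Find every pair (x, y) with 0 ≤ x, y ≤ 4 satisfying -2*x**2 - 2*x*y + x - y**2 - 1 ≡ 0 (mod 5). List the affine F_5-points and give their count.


Affine F_5-points: {(0, 2), (0, 3), (1, 1), (1, 2)}; count = 4.

For each of the 25 pairs (x, y) ∈ F_5², evaluate f(x, y) mod 5. Record the zeros.
  x = 0: [0↦4, 1↦3, 2↦0, 3↦0, 4↦3]  zeros at y ∈ {2, 3}
  x = 1: [0↦3, 1↦0, 2↦0, 3↦3, 4↦4]  zeros at y ∈ {1, 2}
  x = 2: [0↦3, 1↦3, 2↦1, 3↦2, 4↦1]  zeros at y ∈ ∅
  x = 3: [0↦4, 1↦2, 2↦3, 3↦2, 4↦4]  zeros at y ∈ ∅
  x = 4: [0↦1, 1↦2, 2↦1, 3↦3, 4↦3]  zeros at y ∈ ∅
Collecting zeros: affine points = {(0, 2), (0, 3), (1, 1), (1, 2)}.
Total count |C(F_5)_aff| = 4.


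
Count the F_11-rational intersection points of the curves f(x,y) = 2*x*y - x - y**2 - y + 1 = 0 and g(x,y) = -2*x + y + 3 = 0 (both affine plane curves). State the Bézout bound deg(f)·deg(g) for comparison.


Common zeros: {(9, 4)}; count = 1; Bézout bound = 2.

deg(f) = 2, deg(g) = 1, so Bézout bound = 2.
Scan x ∈ F_11. For each x, list the y ∈ F_11 with f(x, y) ≡ 0 and those with g(x, y) ≡ 0 (mod 11); the common zeros in that column are the intersection.
  x = 0: f ≡ 0 at y ∈ {3, 7}; g ≡ 0 at y ∈ {8}; common: ∅.
  x = 1: f ≡ 0 at y ∈ {0, 1}; g ≡ 0 at y ∈ {10}; common: ∅.
  x = 2: f ≡ 0 at y ∈ {5, 9}; g ≡ 0 at y ∈ {1}; common: ∅.
  x = 3: f ≡ 0 at y ∈ ∅; g ≡ 0 at y ∈ {3}; common: ∅.
  x = 4: f ≡ 0 at y ∈ {8, 10}; g ≡ 0 at y ∈ {5}; common: ∅.
  x = 5: f ≡ 0 at y ∈ ∅; g ≡ 0 at y ∈ {7}; common: ∅.
  x = 6: f ≡ 0 at y ∈ ∅; g ≡ 0 at y ∈ {9}; common: ∅.
  x = 7: f ≡ 0 at y ∈ ∅; g ≡ 0 at y ∈ {0}; common: ∅.
  x = 8: f ≡ 0 at y ∈ ∅; g ≡ 0 at y ∈ {2}; common: ∅.
  x = 9: f ≡ 0 at y ∈ {2, 4}; g ≡ 0 at y ∈ {4}; common: {4}.
  x = 10: f ≡ 0 at y ∈ ∅; g ≡ 0 at y ∈ {6}; common: ∅.
Collecting: common zeros = {(9, 4)}, so the count is 1.
Comparison with the Bézout bound: 1 ≤ 2 = deg(f)·deg(g), as expected for curves with no common component (the affine F_11-count falls short of the bound because intersections may lie at infinity, over extension fields, or carry multiplicity).


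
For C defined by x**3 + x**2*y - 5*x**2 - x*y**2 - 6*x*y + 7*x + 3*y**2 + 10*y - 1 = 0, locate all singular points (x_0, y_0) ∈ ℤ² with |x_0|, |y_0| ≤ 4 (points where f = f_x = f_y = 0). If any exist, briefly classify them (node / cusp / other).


Singular points: {(2, -1)}; classification: cusp.

Compute partial derivatives:
  f_x = 3*x**2 + 2*x*y - 10*x - y**2 - 6*y + 7.
  f_y = x**2 - 2*x*y - 6*x + 6*y + 10.
Scan x_0 ∈ {−4, ..., 4}. For each x_0, f_y(x_0, y) is a polynomial in y; find its integer roots y ∈ {−4, ..., 4}, then test f_x and f at those candidates.
  x = -4: f_y(-4, y) = 14*y + 50; no integer root y with |y| ≤ 4.
  x = -3: f_y(-3, y) = 12*y + 37; no integer root y with |y| ≤ 4.
  x = -2: f_y(-2, y) = 10*y + 26; no integer root y with |y| ≤ 4.
  x = -1: f_y(-1, y) = 8*y + 17; no integer root y with |y| ≤ 4.
  x = 0: f_y(0, y) = 6*y + 10; no integer root y with |y| ≤ 4.
  x = 1: f_y(1, y) = 4*y + 5; no integer root y with |y| ≤ 4.
  x = 2: f_y(2, y) = 2*y + 2; vanishes at y ∈ {-1}. (2, -1): f_x = 0, f = 0 — SINGULAR.
  x = 3: f_y(3, y) = 1; no integer root y with |y| ≤ 4.
  x = 4: f_y(4, y) = 2 - 2*y; vanishes at y ∈ {1}. (4, 1): f_x = 16 ≠ 0.
Only singular point on the grid: (2, -1).
Classify: substitute x = 2 + u, y = -1 + v and expand: f = u**3 + u**2*v - u*v**2 + v**2.
No constant or linear terms (consistent with a singular point). Quadratic part: v**2. Cubic part: u**3 + u**2*v - u*v**2.
The quadratic part v**2 is a perfect square, so there is a single (double) tangent line v = 0, i.e. y = -1. Restricting the cubic part to that line (v = 0) leaves u**3 ≠ 0, so f is not divisible by v and the branch is v² ≈ -u**3 to lowest order — this is a cusp.
Classification: cusp.


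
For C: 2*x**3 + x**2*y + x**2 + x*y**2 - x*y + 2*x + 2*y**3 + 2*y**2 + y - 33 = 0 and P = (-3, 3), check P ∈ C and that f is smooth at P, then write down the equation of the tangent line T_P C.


Tangent line at P: 38*x + 61*y - 69 = 0.

Step 1: f(-3, 3) = 0, so P lies on C.
Step 2: partial derivatives
  f_x(x, y) = 6*x**2 + 2*x*y + 2*x + y**2 - y + 2, f_y(x, y) = x**2 + 2*x*y - x + 6*y**2 + 4*y + 1.
  f_x(P) = 38, f_y(P) = 61 (gradient nonzero, so P is smooth).
Step 3: tangent line at P: 38·(x − -3) + 61·(y − 3) = 0.
Expanding: 38*x + 61*y - 69 = 0.


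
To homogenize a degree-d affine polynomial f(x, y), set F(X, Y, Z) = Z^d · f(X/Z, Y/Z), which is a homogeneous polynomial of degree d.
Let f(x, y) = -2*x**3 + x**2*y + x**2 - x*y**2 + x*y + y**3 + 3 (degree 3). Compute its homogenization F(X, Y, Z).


F(X, Y, Z) = -2*X**3 + X**2*Y + X**2*Z - X*Y**2 + X*Y*Z + Y**3 + 3*Z**3

deg(f) = 3.
Substitute x = X/Z, y = Y/Z into f, then multiply by Z^3.
  monomial -2·x^3·y^0 ↦ -2·X^3·Y^0·Z^0.
  monomial 1·x^2·y^1 ↦ 1·X^2·Y^1·Z^0.
  monomial 1·x^2·y^0 ↦ 1·X^2·Y^0·Z^1.
  monomial -1·x^1·y^2 ↦ -1·X^1·Y^2·Z^0.
  monomial 1·x^1·y^1 ↦ 1·X^1·Y^1·Z^1.
  monomial 1·x^0·y^3 ↦ 1·X^0·Y^3·Z^0.
  monomial 3·x^0·y^0 ↦ 3·X^0·Y^0·Z^3.
Collecting: F(X, Y, Z) = -2*X**3 + X**2*Y + X**2*Z - X*Y**2 + X*Y*Z + Y**3 + 3*Z**3.


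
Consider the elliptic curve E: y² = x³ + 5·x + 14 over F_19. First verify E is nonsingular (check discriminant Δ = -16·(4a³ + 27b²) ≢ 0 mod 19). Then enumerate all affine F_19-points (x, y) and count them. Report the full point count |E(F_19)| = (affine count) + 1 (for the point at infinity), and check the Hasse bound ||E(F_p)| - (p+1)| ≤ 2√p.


Affine points = {(1, 1), (1, 18), (9, 3), (9, 16), (10, 0), (12, 4), (12, 15), (14, 4), (14, 15), (15, 5), (15, 14)}; affine count = 11; |E(F_19)| = 12.

Discriminant check: Δ ∝ 4a³ + 27b² = 4·5³ + 27·14² = 4·125 + 27·196 ≡ 16 (mod 19). Nonzero ⇒ E is nonsingular.
For each x ∈ F_19, compute rhs = x³ + 5·x + 14 mod 19, then count y ∈ F_19 with y² ≡ rhs.
  x = 0: rhs = 14, matching y values: none (0 points).
  x = 1: rhs = 1, matching y values: 1, 18 (2 points).
  x = 2: rhs = 13, matching y values: none (0 points).
  x = 3: rhs = 18, matching y values: none (0 points).
  x = 4: rhs = 3, matching y values: none (0 points).
  x = 5: rhs = 12, matching y values: none (0 points).
  x = 6: rhs = 13, matching y values: none (0 points).
  x = 7: rhs = 12, matching y values: none (0 points).
  x = 8: rhs = 15, matching y values: none (0 points).
  x = 9: rhs = 9, matching y values: 3, 16 (2 points).
  x = 10: rhs = 0, matching y values: 0 (1 points).
  x = 11: rhs = 13, matching y values: none (0 points).
  x = 12: rhs = 16, matching y values: 4, 15 (2 points).
  x = 13: rhs = 15, matching y values: none (0 points).
  x = 14: rhs = 16, matching y values: 4, 15 (2 points).
  x = 15: rhs = 6, matching y values: 5, 14 (2 points).
  x = 16: rhs = 10, matching y values: none (0 points).
  x = 17: rhs = 15, matching y values: none (0 points).
  x = 18: rhs = 8, matching y values: none (0 points).
Total affine count: 11.
Full point count |E(F_19)| = 11 + 1 = 12.
Hasse bound: |12 − (19+1)| = |-8| = 8 ≤ 2√19 ≈ 8.7178 ✓.


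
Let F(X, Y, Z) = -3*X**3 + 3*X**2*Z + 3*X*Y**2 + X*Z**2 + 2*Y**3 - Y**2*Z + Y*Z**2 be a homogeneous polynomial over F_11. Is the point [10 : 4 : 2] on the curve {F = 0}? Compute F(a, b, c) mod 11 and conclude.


F(10,4,2) ≡ 3 (mod 11); P is NOT on the curve.

Evaluate F(10, 4, 2) term-by-term (mod 11).
  -3*X**3 ↦ -3·1000·1·1 = -3000
  3*X**2*Z ↦ 3·100·1·2 = 600
  3*X*Y**2 ↦ 3·10·16·1 = 480
  X*Z**2 ↦ 1·10·1·4 = 40
  2*Y**3 ↦ 2·1·64·1 = 128
  -Y**2*Z ↦ -1·1·16·2 = -32
  Y*Z**2 ↦ 1·1·4·4 = 16
Sum: F(10, 4, 2) = (-3000) + (600) + (480) + (40) + (128) + (-32) + (16) = -1768.
Reducing mod 11: -1768 ≡ 3 (mod 11).
Since F(a, b, c) ≡ 3 ≠ 0 (mod 11), P does NOT lie on the curve.


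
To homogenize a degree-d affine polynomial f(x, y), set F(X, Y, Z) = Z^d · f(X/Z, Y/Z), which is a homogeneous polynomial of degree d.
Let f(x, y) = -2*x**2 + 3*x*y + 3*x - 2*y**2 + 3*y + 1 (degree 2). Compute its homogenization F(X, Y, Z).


F(X, Y, Z) = -2*X**2 + 3*X*Y + 3*X*Z - 2*Y**2 + 3*Y*Z + Z**2

deg(f) = 2.
Substitute x = X/Z, y = Y/Z into f, then multiply by Z^2.
  monomial -2·x^2·y^0 ↦ -2·X^2·Y^0·Z^0.
  monomial 3·x^1·y^1 ↦ 3·X^1·Y^1·Z^0.
  monomial 3·x^1·y^0 ↦ 3·X^1·Y^0·Z^1.
  monomial -2·x^0·y^2 ↦ -2·X^0·Y^2·Z^0.
  monomial 3·x^0·y^1 ↦ 3·X^0·Y^1·Z^1.
  monomial 1·x^0·y^0 ↦ 1·X^0·Y^0·Z^2.
Collecting: F(X, Y, Z) = -2*X**2 + 3*X*Y + 3*X*Z - 2*Y**2 + 3*Y*Z + Z**2.


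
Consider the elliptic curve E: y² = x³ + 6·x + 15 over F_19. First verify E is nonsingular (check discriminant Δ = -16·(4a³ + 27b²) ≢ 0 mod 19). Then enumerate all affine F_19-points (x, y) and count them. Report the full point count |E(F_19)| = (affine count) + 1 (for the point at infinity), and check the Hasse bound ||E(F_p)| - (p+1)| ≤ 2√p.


Affine points = {(2, 4), (2, 15), (6, 1), (6, 18), (7, 1), (7, 18), (8, 9), (8, 10), (9, 0), (10, 7), (10, 12), (11, 5), (11, 14)}; affine count = 13; |E(F_19)| = 14.

Discriminant check: Δ ∝ 4a³ + 27b² = 4·6³ + 27·15² = 4·216 + 27·225 ≡ 4 (mod 19). Nonzero ⇒ E is nonsingular.
For each x ∈ F_19, compute rhs = x³ + 6·x + 15 mod 19, then count y ∈ F_19 with y² ≡ rhs.
  x = 0: rhs = 15, matching y values: none (0 points).
  x = 1: rhs = 3, matching y values: none (0 points).
  x = 2: rhs = 16, matching y values: 4, 15 (2 points).
  x = 3: rhs = 3, matching y values: none (0 points).
  x = 4: rhs = 8, matching y values: none (0 points).
  x = 5: rhs = 18, matching y values: none (0 points).
  x = 6: rhs = 1, matching y values: 1, 18 (2 points).
  x = 7: rhs = 1, matching y values: 1, 18 (2 points).
  x = 8: rhs = 5, matching y values: 9, 10 (2 points).
  x = 9: rhs = 0, matching y values: 0 (1 points).
  x = 10: rhs = 11, matching y values: 7, 12 (2 points).
  x = 11: rhs = 6, matching y values: 5, 14 (2 points).
  x = 12: rhs = 10, matching y values: none (0 points).
  x = 13: rhs = 10, matching y values: none (0 points).
  x = 14: rhs = 12, matching y values: none (0 points).
  x = 15: rhs = 3, matching y values: none (0 points).
  x = 16: rhs = 8, matching y values: none (0 points).
  x = 17: rhs = 14, matching y values: none (0 points).
  x = 18: rhs = 8, matching y values: none (0 points).
Total affine count: 13.
Full point count |E(F_19)| = 13 + 1 = 14.
Hasse bound: |14 − (19+1)| = |-6| = 6 ≤ 2√19 ≈ 8.7178 ✓.


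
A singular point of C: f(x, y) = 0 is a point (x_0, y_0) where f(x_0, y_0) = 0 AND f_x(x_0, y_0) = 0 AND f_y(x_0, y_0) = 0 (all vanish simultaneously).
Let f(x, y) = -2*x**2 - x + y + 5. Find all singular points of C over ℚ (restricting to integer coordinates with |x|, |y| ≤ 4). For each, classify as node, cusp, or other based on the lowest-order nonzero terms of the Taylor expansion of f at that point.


No singular points in the scanned grid; C is smooth there.

Compute partial derivatives:
  f_x = -4*x - 1.
  f_y = 1.
f_y = 1 is a nonzero constant, so f_y never vanishes: no point (x, y) can satisfy f = f_x = f_y = 0. In particular no (x, y) ∈ {−4, ..., 4}² is singular; the curve is smooth.


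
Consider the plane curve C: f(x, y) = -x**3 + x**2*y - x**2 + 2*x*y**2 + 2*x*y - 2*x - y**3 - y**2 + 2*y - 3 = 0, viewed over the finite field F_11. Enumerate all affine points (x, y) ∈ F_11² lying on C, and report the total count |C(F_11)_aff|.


Affine F_11-points: {(0, 2), (0, 3), (0, 5), (2, 3), (9, 9), (10, 6), (10, 7)}; count = 7.

For each of the 121 pairs (x, y) ∈ F_11², evaluate f(x, y) mod 11. Record the zeros.
  x = 0: [0↦8, 1↦8, 2↦0, 3↦0, 4↦2, 5↦0, 6↦10, 7↦4, 8↦9, 9↦8, 10↦6]  zeros at y ∈ {2, 3, 5}
  x = 1: [0↦4, 1↦9, 2↦10, 3↦1, 4↦9, 5↦6, 6↦8, 7↦9, 8↦3, 9↦6, 10↦1]  zeros at y ∈ ∅
  x = 2: [0↦3, 1↦4, 2↦5, 3↦0, 4↦5, 5↦3, 6↦10, 7↦9, 8↦5, 9↦3, 10↦8]  zeros at y ∈ {3}
  x = 3: [0↦10, 1↦9, 2↦1, 3↦2, 4↦6, 5↦7, 6↦10, 7↦9, 8↦9, 9↦4, 10↦10]  zeros at y ∈ ∅
  x = 4: [0↦8, 1↦7, 2↦3, 3↦1, 4↦6, 5↦1, 6↦2, 7↦3, 8↦9, 9↦3, 10↦1]  zeros at y ∈ ∅
  x = 5: [0↦2, 1↦3, 2↦5, 3↦2, 4↦10, 5↦1, 6↦2, 7↦7, 8↦10, 9↦5, 10↦8]  zeros at y ∈ ∅
  x = 6: [0↦8, 1↦2, 2↦1, 3↦10, 4↦1, 5↦1, 6↦4, 7↦4, 8↦6, 9↦4, 10↦3]  zeros at y ∈ ∅
  x = 7: [0↦9, 1↦9, 2↦7, 3↦8, 4↦6, 5↦6, 6↦2, 7↦10, 8↦2, 9↦5, 10↦2]  zeros at y ∈ ∅
  x = 8: [0↦10, 1↦7, 2↦6, 3↦1, 4↦8, 5↦10, 6↦1, 7↦8, 8↦3, 9↦2, 10↦10]  zeros at y ∈ ∅
  x = 9: [0↦5, 1↦1, 2↦3, 3↦5, 4↦1, 5↦7, 6↦6, 7↦3, 8↦3, 9↦0, 10↦10]  zeros at y ∈ {9}
  x = 10: [0↦10, 1↦7, 2↦3, 3↦3, 4↦1, 5↦2, 6↦0, 7↦0, 8↦7, 9↦4, 10↦7]  zeros at y ∈ {6, 7}
Collecting zeros: affine points = {(0, 2), (0, 3), (0, 5), (2, 3), (9, 9), (10, 6), (10, 7)}.
Total count |C(F_11)_aff| = 7.


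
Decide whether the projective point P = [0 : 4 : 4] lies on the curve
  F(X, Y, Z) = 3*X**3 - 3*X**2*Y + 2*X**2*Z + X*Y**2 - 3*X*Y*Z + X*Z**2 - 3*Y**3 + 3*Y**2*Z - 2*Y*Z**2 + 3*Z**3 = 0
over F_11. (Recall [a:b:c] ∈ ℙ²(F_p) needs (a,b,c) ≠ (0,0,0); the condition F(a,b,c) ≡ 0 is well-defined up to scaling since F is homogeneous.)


F(0,4,4) ≡ 9 (mod 11); P is NOT on the curve.

Evaluate F(0, 4, 4) term-by-term (mod 11).
  3*X**3 ↦ 3·0·1·1 = 0
  -3*X**2*Y ↦ -3·0·4·1 = 0
  2*X**2*Z ↦ 2·0·1·4 = 0
  X*Y**2 ↦ 1·0·16·1 = 0
  -3*X*Y*Z ↦ -3·0·4·4 = 0
  X*Z**2 ↦ 1·0·1·16 = 0
  -3*Y**3 ↦ -3·1·64·1 = -192
  3*Y**2*Z ↦ 3·1·16·4 = 192
  -2*Y*Z**2 ↦ -2·1·4·16 = -128
  3*Z**3 ↦ 3·1·1·64 = 192
Sum: F(0, 4, 4) = (0) + (0) + (0) + (0) + (0) + (0) + (-192) + (192) + (-128) + (192) = 64.
Reducing mod 11: 64 ≡ 9 (mod 11).
Since F(a, b, c) ≡ 9 ≠ 0 (mod 11), P does NOT lie on the curve.


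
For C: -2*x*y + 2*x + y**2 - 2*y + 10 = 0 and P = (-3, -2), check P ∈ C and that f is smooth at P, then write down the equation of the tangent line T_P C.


Tangent line at P: 6*x + 18 = 0.

Step 1: f(-3, -2) = 0, so P lies on C.
Step 2: partial derivatives
  f_x(x, y) = 2 - 2*y, f_y(x, y) = -2*x + 2*y - 2.
  f_x(P) = 6, f_y(P) = 0 (gradient nonzero, so P is smooth).
Step 3: tangent line at P: 6·(x − -3) + 0·(y − -2) = 0.
Expanding: 6*x + 18 = 0.


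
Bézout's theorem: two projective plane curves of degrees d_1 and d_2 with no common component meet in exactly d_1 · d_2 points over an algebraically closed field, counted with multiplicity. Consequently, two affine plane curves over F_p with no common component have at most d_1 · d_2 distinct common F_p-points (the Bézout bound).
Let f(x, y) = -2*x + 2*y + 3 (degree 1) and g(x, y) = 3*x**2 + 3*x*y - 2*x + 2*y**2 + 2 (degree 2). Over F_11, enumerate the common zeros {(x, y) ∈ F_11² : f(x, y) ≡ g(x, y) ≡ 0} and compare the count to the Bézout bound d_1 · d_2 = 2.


Common zeros: ∅; count = 0; Bézout bound = 2.

deg(f) = 1, deg(g) = 2, so Bézout bound = 2.
Scan x ∈ F_11. For each x, list the y ∈ F_11 with f(x, y) ≡ 0 and those with g(x, y) ≡ 0 (mod 11); the common zeros in that column are the intersection.
  x = 0: f ≡ 0 at y ∈ {4}; g ≡ 0 at y ∈ ∅; common: ∅.
  x = 1: f ≡ 0 at y ∈ {5}; g ≡ 0 at y ∈ ∅; common: ∅.
  x = 2: f ≡ 0 at y ∈ {6}; g ≡ 0 at y ∈ {4}; common: ∅.
  x = 3: f ≡ 0 at y ∈ {7}; g ≡ 0 at y ∈ ∅; common: ∅.
  x = 4: f ≡ 0 at y ∈ {8}; g ≡ 0 at y ∈ ∅; common: ∅.
  x = 5: f ≡ 0 at y ∈ {9}; g ≡ 0 at y ∈ ∅; common: ∅.
  x = 6: f ≡ 0 at y ∈ {10}; g ≡ 0 at y ∈ ∅; common: ∅.
  x = 7: f ≡ 0 at y ∈ {0}; g ≡ 0 at y ∈ ∅; common: ∅.
  x = 8: f ≡ 0 at y ∈ {1}; g ≡ 0 at y ∈ ∅; common: ∅.
  x = 9: f ≡ 0 at y ∈ {2}; g ≡ 0 at y ∈ ∅; common: ∅.
  x = 10: f ≡ 0 at y ∈ {3}; g ≡ 0 at y ∈ ∅; common: ∅.
Collecting: common zeros = ∅, so the count is 0.
Comparison with the Bézout bound: 0 ≤ 2 = deg(f)·deg(g), as expected for curves with no common component (the affine F_11-count falls short of the bound because intersections may lie at infinity, over extension fields, or carry multiplicity).


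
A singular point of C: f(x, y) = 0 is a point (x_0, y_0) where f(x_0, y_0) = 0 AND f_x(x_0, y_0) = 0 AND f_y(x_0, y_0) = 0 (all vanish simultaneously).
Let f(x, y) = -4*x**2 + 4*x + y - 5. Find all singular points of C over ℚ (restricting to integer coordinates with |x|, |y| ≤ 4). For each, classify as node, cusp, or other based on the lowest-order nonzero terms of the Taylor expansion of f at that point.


No singular points in the scanned grid; C is smooth there.

Compute partial derivatives:
  f_x = 4 - 8*x.
  f_y = 1.
f_y = 1 is a nonzero constant, so f_y never vanishes: no point (x, y) can satisfy f = f_x = f_y = 0. In particular no (x, y) ∈ {−4, ..., 4}² is singular; the curve is smooth.


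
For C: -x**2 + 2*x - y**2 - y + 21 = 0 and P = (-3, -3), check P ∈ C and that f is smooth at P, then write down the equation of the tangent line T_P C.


Tangent line at P: 8*x + 5*y + 39 = 0.

Step 1: f(-3, -3) = 0, so P lies on C.
Step 2: partial derivatives
  f_x(x, y) = 2 - 2*x, f_y(x, y) = -2*y - 1.
  f_x(P) = 8, f_y(P) = 5 (gradient nonzero, so P is smooth).
Step 3: tangent line at P: 8·(x − -3) + 5·(y − -3) = 0.
Expanding: 8*x + 5*y + 39 = 0.


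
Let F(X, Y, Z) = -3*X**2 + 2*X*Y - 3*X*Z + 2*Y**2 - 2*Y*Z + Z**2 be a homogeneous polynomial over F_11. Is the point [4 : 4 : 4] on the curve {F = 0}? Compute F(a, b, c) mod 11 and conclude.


F(4,4,4) ≡ 7 (mod 11); P is NOT on the curve.

Evaluate F(4, 4, 4) term-by-term (mod 11).
  -3*X**2 ↦ -3·16·1·1 = -48
  2*X*Y ↦ 2·4·4·1 = 32
  -3*X*Z ↦ -3·4·1·4 = -48
  2*Y**2 ↦ 2·1·16·1 = 32
  -2*Y*Z ↦ -2·1·4·4 = -32
  Z**2 ↦ 1·1·1·16 = 16
Sum: F(4, 4, 4) = (-48) + (32) + (-48) + (32) + (-32) + (16) = -48.
Reducing mod 11: -48 ≡ 7 (mod 11).
Since F(a, b, c) ≡ 7 ≠ 0 (mod 11), P does NOT lie on the curve.


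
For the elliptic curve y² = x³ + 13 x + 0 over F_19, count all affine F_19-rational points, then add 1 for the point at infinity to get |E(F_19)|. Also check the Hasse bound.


Affine points = {(0, 0), (3, 3), (3, 16), (5, 0), (6, 3), (6, 16), (7, 4), (7, 15), (10, 3), (10, 16), (11, 7), (11, 12), (14, 0), (15, 6), (15, 13), (17, 2), (17, 17), (18, 9), (18, 10)}; affine count = 19; |E(F_19)| = 20.

Discriminant check: Δ ∝ 4a³ + 27b² = 4·13³ + 27·0² = 4·2197 + 27·0 ≡ 10 (mod 19). Nonzero ⇒ E is nonsingular.
For each x ∈ F_19, compute rhs = x³ + 13·x + 0 mod 19, then count y ∈ F_19 with y² ≡ rhs.
  x = 0: rhs = 0, matching y values: 0 (1 points).
  x = 1: rhs = 14, matching y values: none (0 points).
  x = 2: rhs = 15, matching y values: none (0 points).
  x = 3: rhs = 9, matching y values: 3, 16 (2 points).
  x = 4: rhs = 2, matching y values: none (0 points).
  x = 5: rhs = 0, matching y values: 0 (1 points).
  x = 6: rhs = 9, matching y values: 3, 16 (2 points).
  x = 7: rhs = 16, matching y values: 4, 15 (2 points).
  x = 8: rhs = 8, matching y values: none (0 points).
  x = 9: rhs = 10, matching y values: none (0 points).
  x = 10: rhs = 9, matching y values: 3, 16 (2 points).
  x = 11: rhs = 11, matching y values: 7, 12 (2 points).
  x = 12: rhs = 3, matching y values: none (0 points).
  x = 13: rhs = 10, matching y values: none (0 points).
  x = 14: rhs = 0, matching y values: 0 (1 points).
  x = 15: rhs = 17, matching y values: 6, 13 (2 points).
  x = 16: rhs = 10, matching y values: none (0 points).
  x = 17: rhs = 4, matching y values: 2, 17 (2 points).
  x = 18: rhs = 5, matching y values: 9, 10 (2 points).
Total affine count: 19.
Full point count |E(F_19)| = 19 + 1 = 20.
Hasse bound: |20 − (19+1)| = |0| = 0 ≤ 2√19 ≈ 8.7178 ✓.


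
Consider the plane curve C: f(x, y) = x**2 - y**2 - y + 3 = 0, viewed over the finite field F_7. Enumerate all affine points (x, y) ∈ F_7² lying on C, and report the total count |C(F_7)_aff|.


Affine F_7-points: {(2, 0), (2, 6), (3, 3), (4, 3), (5, 0), (5, 6)}; count = 6.

For each of the 49 pairs (x, y) ∈ F_7², evaluate f(x, y) mod 7. Record the zeros.
  x = 0: [0↦3, 1↦1, 2↦4, 3↦5, 4↦4, 5↦1, 6↦3]  zeros at y ∈ ∅
  x = 1: [0↦4, 1↦2, 2↦5, 3↦6, 4↦5, 5↦2, 6↦4]  zeros at y ∈ ∅
  x = 2: [0↦0, 1↦5, 2↦1, 3↦2, 4↦1, 5↦5, 6↦0]  zeros at y ∈ {0, 6}
  x = 3: [0↦5, 1↦3, 2↦6, 3↦0, 4↦6, 5↦3, 6↦5]  zeros at y ∈ {3}
  x = 4: [0↦5, 1↦3, 2↦6, 3↦0, 4↦6, 5↦3, 6↦5]  zeros at y ∈ {3}
  x = 5: [0↦0, 1↦5, 2↦1, 3↦2, 4↦1, 5↦5, 6↦0]  zeros at y ∈ {0, 6}
  x = 6: [0↦4, 1↦2, 2↦5, 3↦6, 4↦5, 5↦2, 6↦4]  zeros at y ∈ ∅
Collecting zeros: affine points = {(2, 0), (2, 6), (3, 3), (4, 3), (5, 0), (5, 6)}.
Total count |C(F_7)_aff| = 6.


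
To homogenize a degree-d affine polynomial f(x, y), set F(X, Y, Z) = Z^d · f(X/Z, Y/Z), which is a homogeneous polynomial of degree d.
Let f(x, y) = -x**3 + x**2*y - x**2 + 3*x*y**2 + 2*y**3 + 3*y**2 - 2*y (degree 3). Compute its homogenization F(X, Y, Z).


F(X, Y, Z) = -X**3 + X**2*Y - X**2*Z + 3*X*Y**2 + 2*Y**3 + 3*Y**2*Z - 2*Y*Z**2

deg(f) = 3.
Substitute x = X/Z, y = Y/Z into f, then multiply by Z^3.
  monomial -1·x^3·y^0 ↦ -1·X^3·Y^0·Z^0.
  monomial 1·x^2·y^1 ↦ 1·X^2·Y^1·Z^0.
  monomial -1·x^2·y^0 ↦ -1·X^2·Y^0·Z^1.
  monomial 3·x^1·y^2 ↦ 3·X^1·Y^2·Z^0.
  monomial 2·x^0·y^3 ↦ 2·X^0·Y^3·Z^0.
  monomial 3·x^0·y^2 ↦ 3·X^0·Y^2·Z^1.
  monomial -2·x^0·y^1 ↦ -2·X^0·Y^1·Z^2.
Collecting: F(X, Y, Z) = -X**3 + X**2*Y - X**2*Z + 3*X*Y**2 + 2*Y**3 + 3*Y**2*Z - 2*Y*Z**2.


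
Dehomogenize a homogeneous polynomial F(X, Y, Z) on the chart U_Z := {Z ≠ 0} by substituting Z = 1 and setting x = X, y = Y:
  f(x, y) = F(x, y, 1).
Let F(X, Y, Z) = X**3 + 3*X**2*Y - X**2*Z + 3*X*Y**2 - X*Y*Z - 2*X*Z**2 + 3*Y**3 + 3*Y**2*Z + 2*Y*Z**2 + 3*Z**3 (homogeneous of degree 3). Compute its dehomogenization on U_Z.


f(x, y) = x**3 + 3*x**2*y - x**2 + 3*x*y**2 - x*y - 2*x + 3*y**3 + 3*y**2 + 2*y + 3

On U_Z we set Z = 1. Each monomial c·X^i·Y^j·Z^k in F becomes c·x^i·y^j·1^k = c·x^i·y^j.
Substituting Z = 1: F(X, Y, 1) = x**3 + 3*x**2*y - x**2 + 3*x*y**2 - x*y - 2*x + 3*y**3 + 3*y**2 + 2*y + 3.
Note: deg(f) ≤ deg(F) = 3; strict inequality happens when F is divisible by Z (lost terms).


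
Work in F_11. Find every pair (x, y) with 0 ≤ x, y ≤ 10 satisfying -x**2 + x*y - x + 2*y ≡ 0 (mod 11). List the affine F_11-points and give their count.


Affine F_11-points: {(0, 0), (1, 8), (2, 7), (3, 9), (4, 7), (5, 9), (6, 8), (7, 5), (8, 5), (10, 0)}; count = 10.

For each of the 121 pairs (x, y) ∈ F_11², evaluate f(x, y) mod 11. Record the zeros.
  x = 0: [0↦0, 1↦2, 2↦4, 3↦6, 4↦8, 5↦10, 6↦1, 7↦3, 8↦5, 9↦7, 10↦9]  zeros at y ∈ {0}
  x = 1: [0↦9, 1↦1, 2↦4, 3↦7, 4↦10, 5↦2, 6↦5, 7↦8, 8↦0, 9↦3, 10↦6]  zeros at y ∈ {8}
  x = 2: [0↦5, 1↦9, 2↦2, 3↦6, 4↦10, 5↦3, 6↦7, 7↦0, 8↦4, 9↦8, 10↦1]  zeros at y ∈ {7}
  x = 3: [0↦10, 1↦4, 2↦9, 3↦3, 4↦8, 5↦2, 6↦7, 7↦1, 8↦6, 9↦0, 10↦5]  zeros at y ∈ {9}
  x = 4: [0↦2, 1↦8, 2↦3, 3↦9, 4↦4, 5↦10, 6↦5, 7↦0, 8↦6, 9↦1, 10↦7]  zeros at y ∈ {7}
  x = 5: [0↦3, 1↦10, 2↦6, 3↦2, 4↦9, 5↦5, 6↦1, 7↦8, 8↦4, 9↦0, 10↦7]  zeros at y ∈ {9}
  x = 6: [0↦2, 1↦10, 2↦7, 3↦4, 4↦1, 5↦9, 6↦6, 7↦3, 8↦0, 9↦8, 10↦5]  zeros at y ∈ {8}
  x = 7: [0↦10, 1↦8, 2↦6, 3↦4, 4↦2, 5↦0, 6↦9, 7↦7, 8↦5, 9↦3, 10↦1]  zeros at y ∈ {5}
  x = 8: [0↦5, 1↦4, 2↦3, 3↦2, 4↦1, 5↦0, 6↦10, 7↦9, 8↦8, 9↦7, 10↦6]  zeros at y ∈ {5}
  x = 9: [0↦9, 1↦9, 2↦9, 3↦9, 4↦9, 5↦9, 6↦9, 7↦9, 8↦9, 9↦9, 10↦9]  zeros at y ∈ ∅
  x = 10: [0↦0, 1↦1, 2↦2, 3↦3, 4↦4, 5↦5, 6↦6, 7↦7, 8↦8, 9↦9, 10↦10]  zeros at y ∈ {0}
Collecting zeros: affine points = {(0, 0), (1, 8), (2, 7), (3, 9), (4, 7), (5, 9), (6, 8), (7, 5), (8, 5), (10, 0)}.
Total count |C(F_11)_aff| = 10.


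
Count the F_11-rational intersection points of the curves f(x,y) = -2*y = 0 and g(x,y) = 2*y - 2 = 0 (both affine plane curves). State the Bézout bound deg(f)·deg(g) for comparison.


Common zeros: ∅; count = 0; Bézout bound = 1.

deg(f) = 1, deg(g) = 1, so Bézout bound = 1.
Scan x ∈ F_11. For each x, list the y ∈ F_11 with f(x, y) ≡ 0 and those with g(x, y) ≡ 0 (mod 11); the common zeros in that column are the intersection.
  x = 0: f ≡ 0 at y ∈ {0}; g ≡ 0 at y ∈ {1}; common: ∅.
  x = 1: f ≡ 0 at y ∈ {0}; g ≡ 0 at y ∈ {1}; common: ∅.
  x = 2: f ≡ 0 at y ∈ {0}; g ≡ 0 at y ∈ {1}; common: ∅.
  x = 3: f ≡ 0 at y ∈ {0}; g ≡ 0 at y ∈ {1}; common: ∅.
  x = 4: f ≡ 0 at y ∈ {0}; g ≡ 0 at y ∈ {1}; common: ∅.
  x = 5: f ≡ 0 at y ∈ {0}; g ≡ 0 at y ∈ {1}; common: ∅.
  x = 6: f ≡ 0 at y ∈ {0}; g ≡ 0 at y ∈ {1}; common: ∅.
  x = 7: f ≡ 0 at y ∈ {0}; g ≡ 0 at y ∈ {1}; common: ∅.
  x = 8: f ≡ 0 at y ∈ {0}; g ≡ 0 at y ∈ {1}; common: ∅.
  x = 9: f ≡ 0 at y ∈ {0}; g ≡ 0 at y ∈ {1}; common: ∅.
  x = 10: f ≡ 0 at y ∈ {0}; g ≡ 0 at y ∈ {1}; common: ∅.
Collecting: common zeros = ∅, so the count is 0.
Comparison with the Bézout bound: 0 ≤ 1 = deg(f)·deg(g), as expected for curves with no common component (the affine F_11-count falls short of the bound because intersections may lie at infinity, over extension fields, or carry multiplicity).
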